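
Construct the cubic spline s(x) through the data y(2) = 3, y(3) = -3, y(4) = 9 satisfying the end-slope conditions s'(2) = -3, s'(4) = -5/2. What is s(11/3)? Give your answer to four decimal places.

6.6944

Put M_i = s'' at the i-th knot. Here h = (1, 1) and Δ = (-6, 12), so the interior equations h_(i-1)·M_(i-1) + 2(h_(i-1)+h_i)·M_i + h_i·M_(i+1) = 6(Δ_i − Δ_(i-1)) read
  1·M_0 + 4·M_1 + 1·M_2 = 6(Δ_1 - Δ_0) = 108
Clamped end conditions give two more equations: 2h_0·M_0 + h_0·M_1 = 6(Δ_0 - s'(2)) = -18 and h_1·M_1 + 2h_1·M_2 = 6(s'(4) - Δ_1) = -87.
Forward elimination and back-substitution give M_0 = -143/4, M_1 = 107/2, M_2 = -281/4.
On [3, 4], s(x) = -3 + 47/8·(x - 3) + 107/4·(x - 3)² - 165/8·(x - 3)³.
With (x - 3) = 2/3: s(11/3) = 241/36.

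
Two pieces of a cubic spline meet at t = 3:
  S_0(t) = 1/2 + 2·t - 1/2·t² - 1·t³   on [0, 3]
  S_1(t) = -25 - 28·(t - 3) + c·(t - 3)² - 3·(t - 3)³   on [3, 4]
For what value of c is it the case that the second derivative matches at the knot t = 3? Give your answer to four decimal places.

-9.5000

S_0''(t) = -1 - 6·t, so S_0''(3) = -19. On the right, S_1''(3) = 2c, so c = -19/2.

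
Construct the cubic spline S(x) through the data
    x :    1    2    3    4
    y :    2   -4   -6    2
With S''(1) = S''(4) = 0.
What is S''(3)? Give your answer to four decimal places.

14.4000

Let σ_i = S''(x_i). Step sizes h_i = 1, 1, 1; slopes of the chords Δ_i = (y_(i+1) - y_i)/h_i = -6, -2, 8.
  1·σ_0 + 4·σ_1 + 1·σ_2 = 6(Δ_1 - Δ_0) = 24
  1·σ_1 + 4·σ_2 + 1·σ_3 = 6(Δ_2 - Δ_1) = 60
Natural end conditions: σ_0 = σ_3 = 0.
Hence σ_0 = 0, σ_1 = 12/5, σ_2 = 72/5, σ_3 = 0.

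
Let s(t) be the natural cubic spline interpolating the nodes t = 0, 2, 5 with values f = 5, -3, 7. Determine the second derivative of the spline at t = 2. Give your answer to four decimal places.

With M_i denoting the second derivative at x_i, h_i = 2, 3, and Δ_i = (y_(i+1) − y_i)/h_i = -4, 10/3:
  2·M_0 + 10·M_1 + 3·M_2 = 6(Δ_1 - Δ_0) = 44
Natural end conditions: M_0 = M_2 = 0.
Forward elimination and back-substitution give M_0 = 0, M_1 = 22/5, M_2 = 0.

4.4000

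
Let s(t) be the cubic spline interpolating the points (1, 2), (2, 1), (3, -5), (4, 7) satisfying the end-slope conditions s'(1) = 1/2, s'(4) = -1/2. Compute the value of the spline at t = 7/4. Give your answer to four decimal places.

2.1594

Write m_i for s''(x_i). With h_i = 1, 1, 1 and divided differences Δ_i = -1, -6, 12, the continuity of s' gives the tridiagonal system
  1·m_0 + 4·m_1 + 1·m_2 = 6(Δ_1 - Δ_0) = -30
  1·m_1 + 4·m_2 + 1·m_3 = 6(Δ_2 - Δ_1) = 108
Clamped end conditions give two more equations: 2h_0·m_0 + h_0·m_1 = 6(Δ_0 - s'(1)) = -9 and h_2·m_2 + 2h_2·m_3 = 6(s'(4) - Δ_2) = -75.
Hence m_0 = 89/15, m_1 = -313/15, m_2 = 713/15, m_3 = -919/15.
On [1, 2], s(t) = 2 + 1/2·(t - 1) + 89/30·(t - 1)² - 67/15·(t - 1)³.
With (t - 1) = 3/4: s(7/4) = 691/320.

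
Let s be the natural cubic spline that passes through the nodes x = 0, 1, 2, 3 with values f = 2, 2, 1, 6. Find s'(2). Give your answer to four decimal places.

1.6667

With M_i denoting the second derivative at x_i, h_i = 1, 1, 1, and Δ_i = (y_(i+1) − y_i)/h_i = 0, -1, 5:
  1·M_0 + 4·M_1 + 1·M_2 = 6(Δ_1 - Δ_0) = -6
  1·M_1 + 4·M_2 + 1·M_3 = 6(Δ_2 - Δ_1) = 36
Natural end conditions: M_0 = M_3 = 0.
Hence M_0 = 0, M_1 = -4, M_2 = 10, M_3 = 0.
On [2, 3], s'(x) = b_2 + 2c_2·(x - 2) + 3d_2·(x - 2)² with b_2 = Δ_2 - h_2(2M_2 + M_3)/6 = 5/3, c_2 = M_2/2 = 5, d_2 = (M_3 - M_2)/(6h_2) = -5/3. So s'(2) = 5/3.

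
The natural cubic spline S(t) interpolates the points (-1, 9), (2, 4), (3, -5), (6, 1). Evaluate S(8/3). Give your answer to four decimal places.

-2.2328

Let M_i = S''(x_i). Step sizes h_i = 3, 1, 3; slopes of the chords Δ_i = (y_(i+1) - y_i)/h_i = -5/3, -9, 2.
  3·M_0 + 8·M_1 + 1·M_2 = 6(Δ_1 - Δ_0) = -44
  1·M_1 + 8·M_2 + 3·M_3 = 6(Δ_2 - Δ_1) = 66
Natural end conditions: M_0 = M_3 = 0.
Solving the tridiagonal system: M_0 = 0, M_1 = -418/63, M_2 = 572/63, M_3 = 0.
On [2, 3], S(t) = 4 - 523/63·(t - 2) - 209/63·(t - 2)² + 55/21·(t - 2)³.
With (t - 2) = 2/3: S(8/3) = -422/189.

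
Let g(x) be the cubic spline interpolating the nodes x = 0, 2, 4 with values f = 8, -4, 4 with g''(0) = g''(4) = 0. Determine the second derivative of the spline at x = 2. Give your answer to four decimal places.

Write M_i for g''(x_i). With h_i = 2, 2 and divided differences Δ_i = -6, 4, the continuity of g' gives the tridiagonal system
  2·M_0 + 8·M_1 + 2·M_2 = 6(Δ_1 - Δ_0) = 60
Natural end conditions: M_0 = M_2 = 0.
Solving: M_0 = 0, M_1 = 15/2, M_2 = 0.

7.5000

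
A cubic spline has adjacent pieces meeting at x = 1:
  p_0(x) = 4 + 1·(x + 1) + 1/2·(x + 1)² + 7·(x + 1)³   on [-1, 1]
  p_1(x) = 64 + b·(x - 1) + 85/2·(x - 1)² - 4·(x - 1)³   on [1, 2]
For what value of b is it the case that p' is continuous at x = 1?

p_0'(x) = 1 + 1·(x + 1) + 21·(x + 1)², so p_0'(1) = 87. On the right, p_1'(1) = b, so b = 87.

87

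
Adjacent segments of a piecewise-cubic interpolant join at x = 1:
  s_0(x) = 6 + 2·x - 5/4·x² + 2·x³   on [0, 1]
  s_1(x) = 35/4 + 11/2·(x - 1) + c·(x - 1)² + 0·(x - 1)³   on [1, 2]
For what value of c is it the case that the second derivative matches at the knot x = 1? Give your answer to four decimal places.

s_0''(x) = -5/2 + 12·x, so s_0''(1) = 19/2. On the right, s_1''(1) = 2c, so c = 19/4.

4.7500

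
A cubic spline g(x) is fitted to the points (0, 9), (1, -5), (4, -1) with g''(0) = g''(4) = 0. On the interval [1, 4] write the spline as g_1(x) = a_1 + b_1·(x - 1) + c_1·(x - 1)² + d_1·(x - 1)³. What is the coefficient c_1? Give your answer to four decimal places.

5.7500

Let σ_i = g''(x_i). Step sizes h_i = 1, 3; slopes of the chords Δ_i = (y_(i+1) - y_i)/h_i = -14, 4/3.
  1·σ_0 + 8·σ_1 + 3·σ_2 = 6(Δ_1 - Δ_0) = 92
Natural end conditions: σ_0 = σ_2 = 0.
Forward elimination and back-substitution give σ_0 = 0, σ_1 = 23/2, σ_2 = 0.
On [1, 4], with g_1(x) = a_1 + b_1·(x - 1) + c_1·(x - 1)² + d_1·(x - 1)³: c_1 = σ_1/2 = 23/4, d_1 = (σ_2 - σ_1)/(6h_1) = -23/36, b_1 = Δ_1 - h_1(2σ_1 + σ_2)/6 = -61/6.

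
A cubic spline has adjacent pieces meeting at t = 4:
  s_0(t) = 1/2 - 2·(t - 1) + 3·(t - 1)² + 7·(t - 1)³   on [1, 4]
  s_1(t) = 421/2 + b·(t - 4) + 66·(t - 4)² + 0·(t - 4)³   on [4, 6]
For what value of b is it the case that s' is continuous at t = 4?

s_0'(t) = -2 + 6·(t - 1) + 21·(t - 1)², so s_0'(4) = 205. On the right, s_1'(4) = b, so b = 205.

205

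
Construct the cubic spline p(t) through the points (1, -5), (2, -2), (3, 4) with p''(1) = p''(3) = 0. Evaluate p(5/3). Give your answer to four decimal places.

Let M_i = p''(x_i). Step sizes h_i = 1, 1; slopes of the chords Δ_i = (y_(i+1) - y_i)/h_i = 3, 6.
  1·M_0 + 4·M_1 + 1·M_2 = 6(Δ_1 - Δ_0) = 18
Natural end conditions: M_0 = M_2 = 0.
Hence M_0 = 0, M_1 = 9/2, M_2 = 0.
On [1, 2], p(t) = -5 + 9/4·(t - 1) + 0·(t - 1)² + 3/4·(t - 1)³.
With (t - 1) = 2/3: p(5/3) = -59/18.

-3.2778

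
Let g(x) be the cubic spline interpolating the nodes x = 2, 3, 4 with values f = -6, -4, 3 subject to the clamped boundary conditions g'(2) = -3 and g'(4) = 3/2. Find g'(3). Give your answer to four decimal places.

Put M_i = g'' at the i-th knot. Here h = (1, 1) and Δ = (2, 7), so the interior equations h_(i-1)·M_(i-1) + 2(h_(i-1)+h_i)·M_i + h_i·M_(i+1) = 6(Δ_i − Δ_(i-1)) read
  1·M_0 + 4·M_1 + 1·M_2 = 6(Δ_1 - Δ_0) = 30
Clamped end conditions give two more equations: 2h_0·M_0 + h_0·M_1 = 6(Δ_0 - g'(2)) = 30 and h_1·M_1 + 2h_1·M_2 = 6(g'(4) - Δ_1) = -33.
Forward elimination and back-substitution give M_0 = 39/4, M_1 = 21/2, M_2 = -87/4.
On [3, 4], g'(x) = b_1 + 2c_1·(x - 3) + 3d_1·(x - 3)² with b_1 = Δ_1 - h_1(2M_1 + M_2)/6 = 57/8, c_1 = M_1/2 = 21/4, d_1 = (M_2 - M_1)/(6h_1) = -43/8. So g'(3) = 57/8.

7.1250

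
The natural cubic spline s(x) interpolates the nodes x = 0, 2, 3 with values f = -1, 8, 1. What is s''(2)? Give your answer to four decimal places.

-11.5000

Put M_i = s'' at the i-th knot. Here h = (2, 1) and Δ = (9/2, -7), so the interior equations h_(i-1)·M_(i-1) + 2(h_(i-1)+h_i)·M_i + h_i·M_(i+1) = 6(Δ_i − Δ_(i-1)) read
  2·M_0 + 6·M_1 + 1·M_2 = 6(Δ_1 - Δ_0) = -69
Natural end conditions: M_0 = M_2 = 0.
Solving: M_0 = 0, M_1 = -23/2, M_2 = 0.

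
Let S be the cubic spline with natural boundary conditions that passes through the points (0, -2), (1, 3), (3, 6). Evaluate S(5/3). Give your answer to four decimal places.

Write σ_i for S''(x_i). With h_i = 1, 2 and divided differences Δ_i = 5, 3/2, the continuity of S' gives the tridiagonal system
  1·σ_0 + 6·σ_1 + 2·σ_2 = 6(Δ_1 - Δ_0) = -21
Natural end conditions: σ_0 = σ_2 = 0.
Hence σ_0 = 0, σ_1 = -7/2, σ_2 = 0.
On [1, 3], S(t) = 3 + 23/6·(t - 1) - 7/4·(t - 1)² + 7/24·(t - 1)³.
With (t - 1) = 2/3: S(5/3) = 394/81.

4.8642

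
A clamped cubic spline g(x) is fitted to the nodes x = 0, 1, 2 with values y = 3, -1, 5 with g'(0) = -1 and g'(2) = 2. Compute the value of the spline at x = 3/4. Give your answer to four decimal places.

-0.5977

With σ_i denoting the second derivative at x_i, h_i = 1, 1, and Δ_i = (y_(i+1) − y_i)/h_i = -4, 6:
  1·σ_0 + 4·σ_1 + 1·σ_2 = 6(Δ_1 - Δ_0) = 60
Clamped end conditions give two more equations: 2h_0·σ_0 + h_0·σ_1 = 6(Δ_0 - g'(0)) = -18 and h_1·σ_1 + 2h_1·σ_2 = 6(g'(2) - Δ_1) = -24.
Forward elimination and back-substitution give σ_0 = -45/2, σ_1 = 27, σ_2 = -51/2.
On [0, 1], g(x) = 3 - 1·x - 45/4·x² + 33/4·x³.
With x = 3/4: g(3/4) = -153/256.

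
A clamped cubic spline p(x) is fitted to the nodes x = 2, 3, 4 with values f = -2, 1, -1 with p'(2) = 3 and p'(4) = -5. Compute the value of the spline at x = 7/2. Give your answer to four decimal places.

Put M_i = p'' at the i-th knot. Here h = (1, 1) and Δ = (3, -2), so the interior equations h_(i-1)·M_(i-1) + 2(h_(i-1)+h_i)·M_i + h_i·M_(i+1) = 6(Δ_i − Δ_(i-1)) read
  1·M_0 + 4·M_1 + 1·M_2 = 6(Δ_1 - Δ_0) = -30
Clamped end conditions give two more equations: 2h_0·M_0 + h_0·M_1 = 6(Δ_0 - p'(2)) = 0 and h_1·M_1 + 2h_1·M_2 = 6(p'(4) - Δ_1) = -18.
Solving: M_0 = 7/2, M_1 = -7, M_2 = -11/2.
On [3, 4], p(x) = 1 + 5/4·(x - 3) - 7/2·(x - 3)² + 1/4·(x - 3)³.
With (x - 3) = 1/2: p(7/2) = 25/32.

0.7813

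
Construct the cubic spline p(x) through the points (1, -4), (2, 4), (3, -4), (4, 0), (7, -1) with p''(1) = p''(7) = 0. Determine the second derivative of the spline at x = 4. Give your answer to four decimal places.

With m_i denoting the second derivative at x_i, h_i = 1, 1, 1, 3, and Δ_i = (y_(i+1) − y_i)/h_i = 8, -8, 4, -1/3:
  1·m_0 + 4·m_1 + 1·m_2 = 6(Δ_1 - Δ_0) = -96
  1·m_1 + 4·m_2 + 1·m_3 = 6(Δ_2 - Δ_1) = 72
  1·m_2 + 8·m_3 + 3·m_4 = 6(Δ_3 - Δ_2) = -26
Natural end conditions: m_0 = m_4 = 0.
Solving the tridiagonal system: m_0 = 0, m_1 = -1789/58, m_2 = 794/29, m_3 = -387/58, m_4 = 0.

-6.6724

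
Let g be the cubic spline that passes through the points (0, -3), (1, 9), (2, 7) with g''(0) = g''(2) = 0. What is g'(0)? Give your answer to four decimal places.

15.5000

With m_i denoting the second derivative at x_i, h_i = 1, 1, and Δ_i = (y_(i+1) − y_i)/h_i = 12, -2:
  1·m_0 + 4·m_1 + 1·m_2 = 6(Δ_1 - Δ_0) = -84
Natural end conditions: m_0 = m_2 = 0.
Forward elimination and back-substitution give m_0 = 0, m_1 = -21, m_2 = 0.
On [0, 1], g'(x) = b_0 + 2c_0·x + 3d_0·x² with b_0 = Δ_0 - h_0(2m_0 + m_1)/6 = 31/2, c_0 = m_0/2 = 0, d_0 = (m_1 - m_0)/(6h_0) = -7/2. So g'(0) = 31/2.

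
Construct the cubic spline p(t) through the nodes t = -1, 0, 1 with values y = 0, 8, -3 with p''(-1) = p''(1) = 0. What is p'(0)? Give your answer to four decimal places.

With m_i denoting the second derivative at x_i, h_i = 1, 1, and Δ_i = (y_(i+1) − y_i)/h_i = 8, -11:
  1·m_0 + 4·m_1 + 1·m_2 = 6(Δ_1 - Δ_0) = -114
Natural end conditions: m_0 = m_2 = 0.
Solving the tridiagonal system: m_0 = 0, m_1 = -57/2, m_2 = 0.
On [0, 1], p'(t) = b_1 + 2c_1·t + 3d_1·t² with b_1 = Δ_1 - h_1(2m_1 + m_2)/6 = -3/2, c_1 = m_1/2 = -57/4, d_1 = (m_2 - m_1)/(6h_1) = 19/4. So p'(0) = -3/2.

-1.5000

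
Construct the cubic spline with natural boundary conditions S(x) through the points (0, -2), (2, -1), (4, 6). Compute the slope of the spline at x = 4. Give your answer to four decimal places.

4.2500

Put m_i = S'' at the i-th knot. Here h = (2, 2) and Δ = (1/2, 7/2), so the interior equations h_(i-1)·m_(i-1) + 2(h_(i-1)+h_i)·m_i + h_i·m_(i+1) = 6(Δ_i − Δ_(i-1)) read
  2·m_0 + 8·m_1 + 2·m_2 = 6(Δ_1 - Δ_0) = 18
Natural end conditions: m_0 = m_2 = 0.
Hence m_0 = 0, m_1 = 9/4, m_2 = 0.
On [2, 4], S'(x) = b_1 + 2c_1·(x - 2) + 3d_1·(x - 2)² with b_1 = Δ_1 - h_1(2m_1 + m_2)/6 = 2, c_1 = m_1/2 = 9/8, d_1 = (m_2 - m_1)/(6h_1) = -3/16. So S'(4) = 17/4.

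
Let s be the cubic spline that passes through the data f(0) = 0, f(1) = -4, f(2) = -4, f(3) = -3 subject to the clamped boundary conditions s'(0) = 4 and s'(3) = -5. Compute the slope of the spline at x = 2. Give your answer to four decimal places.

Put σ_i = s'' at the i-th knot. Here h = (1, 1, 1) and Δ = (-4, 0, 1), so the interior equations h_(i-1)·σ_(i-1) + 2(h_(i-1)+h_i)·σ_i + h_i·σ_(i+1) = 6(Δ_i − Δ_(i-1)) read
  1·σ_0 + 4·σ_1 + 1·σ_2 = 6(Δ_1 - Δ_0) = 24
  1·σ_1 + 4·σ_2 + 1·σ_3 = 6(Δ_2 - Δ_1) = 6
Clamped end conditions give two more equations: 2h_0·σ_0 + h_0·σ_1 = 6(Δ_0 - s'(0)) = -48 and h_2·σ_2 + 2h_2·σ_3 = 6(s'(3) - Δ_2) = -36.
Solving: σ_0 = -152/5, σ_1 = 64/5, σ_2 = 16/5, σ_3 = -98/5.
On [2, 3], s'(x) = b_2 + 2c_2·(x - 2) + 3d_2·(x - 2)² with b_2 = Δ_2 - h_2(2σ_2 + σ_3)/6 = 16/5, c_2 = σ_2/2 = 8/5, d_2 = (σ_3 - σ_2)/(6h_2) = -19/5. So s'(2) = 16/5.

3.2000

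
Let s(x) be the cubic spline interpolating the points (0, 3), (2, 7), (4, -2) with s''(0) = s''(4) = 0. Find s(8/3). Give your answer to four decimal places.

5.2037

With σ_i denoting the second derivative at x_i, h_i = 2, 2, and Δ_i = (y_(i+1) − y_i)/h_i = 2, -9/2:
  2·σ_0 + 8·σ_1 + 2·σ_2 = 6(Δ_1 - Δ_0) = -39
Natural end conditions: σ_0 = σ_2 = 0.
Solving the tridiagonal system: σ_0 = 0, σ_1 = -39/8, σ_2 = 0.
On [2, 4], s(x) = 7 - 5/4·(x - 2) - 39/16·(x - 2)² + 13/32·(x - 2)³.
With (x - 2) = 2/3: s(8/3) = 281/54.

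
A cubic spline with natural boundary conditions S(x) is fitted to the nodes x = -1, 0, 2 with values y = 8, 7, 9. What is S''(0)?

Write M_i for S''(x_i). With h_i = 1, 2 and divided differences Δ_i = -1, 1, the continuity of S' gives the tridiagonal system
  1·M_0 + 6·M_1 + 2·M_2 = 6(Δ_1 - Δ_0) = 12
Natural end conditions: M_0 = M_2 = 0.
Solving: M_0 = 0, M_1 = 2, M_2 = 0.

2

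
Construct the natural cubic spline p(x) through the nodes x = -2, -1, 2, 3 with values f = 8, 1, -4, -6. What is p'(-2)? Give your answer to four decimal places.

Put M_i = p'' at the i-th knot. Here h = (1, 3, 1) and Δ = (-7, -5/3, -2), so the interior equations h_(i-1)·M_(i-1) + 2(h_(i-1)+h_i)·M_i + h_i·M_(i+1) = 6(Δ_i − Δ_(i-1)) read
  1·M_0 + 8·M_1 + 3·M_2 = 6(Δ_1 - Δ_0) = 32
  3·M_1 + 8·M_2 + 1·M_3 = 6(Δ_2 - Δ_1) = -2
Natural end conditions: M_0 = M_3 = 0.
Forward elimination and back-substitution give M_0 = 0, M_1 = 262/55, M_2 = -112/55, M_3 = 0.
On [-2, -1], p'(x) = b_0 + 2c_0·(x + 2) + 3d_0·(x + 2)² with b_0 = Δ_0 - h_0(2M_0 + M_1)/6 = -1286/165, c_0 = M_0/2 = 0, d_0 = (M_1 - M_0)/(6h_0) = 131/165. So p'(-2) = -1286/165.

-7.7939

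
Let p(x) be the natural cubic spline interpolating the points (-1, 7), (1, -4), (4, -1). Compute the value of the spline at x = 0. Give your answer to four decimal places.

0.5250

Write M_i for p''(x_i). With h_i = 2, 3 and divided differences Δ_i = -11/2, 1, the continuity of p' gives the tridiagonal system
  2·M_0 + 10·M_1 + 3·M_2 = 6(Δ_1 - Δ_0) = 39
Natural end conditions: M_0 = M_2 = 0.
Hence M_0 = 0, M_1 = 39/10, M_2 = 0.
On [-1, 1], p(x) = 7 - 34/5·(x + 1) + 0·(x + 1)² + 13/40·(x + 1)³.
With (x + 1) = 1: p(0) = 21/40.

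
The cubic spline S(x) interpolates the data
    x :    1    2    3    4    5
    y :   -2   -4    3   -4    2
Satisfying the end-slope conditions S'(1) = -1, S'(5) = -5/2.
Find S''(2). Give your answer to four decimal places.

27.1071

Let M_i = S''(x_i). Step sizes h_i = 1, 1, 1, 1; slopes of the chords Δ_i = (y_(i+1) - y_i)/h_i = -2, 7, -7, 6.
  1·M_0 + 4·M_1 + 1·M_2 = 6(Δ_1 - Δ_0) = 54
  1·M_1 + 4·M_2 + 1·M_3 = 6(Δ_2 - Δ_1) = -84
  1·M_2 + 4·M_3 + 1·M_4 = 6(Δ_3 - Δ_2) = 78
Clamped end conditions give two more equations: 2h_0·M_0 + h_0·M_1 = 6(Δ_0 - S'(1)) = -6 and h_3·M_3 + 2h_3·M_4 = 6(S'(5) - Δ_3) = -51.
Solving the tridiagonal system: M_0 = -927/56, M_1 = 759/28, M_2 = -303/8, M_3 = 1131/28, M_4 = -2559/56.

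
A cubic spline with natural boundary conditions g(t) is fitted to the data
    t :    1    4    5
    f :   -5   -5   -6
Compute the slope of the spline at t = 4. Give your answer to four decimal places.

-0.7500

With σ_i denoting the second derivative at x_i, h_i = 3, 1, and Δ_i = (y_(i+1) − y_i)/h_i = 0, -1:
  3·σ_0 + 8·σ_1 + 1·σ_2 = 6(Δ_1 - Δ_0) = -6
Natural end conditions: σ_0 = σ_2 = 0.
Hence σ_0 = 0, σ_1 = -3/4, σ_2 = 0.
On [4, 5], g'(t) = b_1 + 2c_1·(t - 4) + 3d_1·(t - 4)² with b_1 = Δ_1 - h_1(2σ_1 + σ_2)/6 = -3/4, c_1 = σ_1/2 = -3/8, d_1 = (σ_2 - σ_1)/(6h_1) = 1/8. So g'(4) = -3/4.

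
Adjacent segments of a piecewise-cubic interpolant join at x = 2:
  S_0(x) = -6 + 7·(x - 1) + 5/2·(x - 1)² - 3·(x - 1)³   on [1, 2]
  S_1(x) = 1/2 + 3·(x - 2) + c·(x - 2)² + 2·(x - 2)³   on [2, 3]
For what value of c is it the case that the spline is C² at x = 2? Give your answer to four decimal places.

S_0''(x) = 5 - 18·(x - 1), so S_0''(2) = -13. On the right, S_1''(2) = 2c, so c = -13/2.

-6.5000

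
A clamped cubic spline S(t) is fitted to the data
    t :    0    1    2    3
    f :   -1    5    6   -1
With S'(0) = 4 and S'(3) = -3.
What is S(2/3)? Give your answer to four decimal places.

2.9210

Write m_i for S''(x_i). With h_i = 1, 1, 1 and divided differences Δ_i = 6, 1, -7, the continuity of S' gives the tridiagonal system
  1·m_0 + 4·m_1 + 1·m_2 = 6(Δ_1 - Δ_0) = -30
  1·m_1 + 4·m_2 + 1·m_3 = 6(Δ_2 - Δ_1) = -48
Clamped end conditions give two more equations: 2h_0·m_0 + h_0·m_1 = 6(Δ_0 - S'(0)) = 12 and h_2·m_2 + 2h_2·m_3 = 6(S'(3) - Δ_2) = 24.
Solving: m_0 = 134/15, m_1 = -88/15, m_2 = -232/15, m_3 = 296/15.
On [0, 1], S(t) = -1 + 4·t + 67/15·t² - 37/15·t³.
With t = 2/3: S(2/3) = 1183/405.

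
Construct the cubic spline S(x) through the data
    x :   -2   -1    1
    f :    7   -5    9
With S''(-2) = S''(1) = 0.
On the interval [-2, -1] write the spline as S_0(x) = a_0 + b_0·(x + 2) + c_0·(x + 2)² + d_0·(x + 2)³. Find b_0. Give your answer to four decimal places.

-15.1667

Write σ_i for S''(x_i). With h_i = 1, 2 and divided differences Δ_i = -12, 7, the continuity of S' gives the tridiagonal system
  1·σ_0 + 6·σ_1 + 2·σ_2 = 6(Δ_1 - Δ_0) = 114
Natural end conditions: σ_0 = σ_2 = 0.
Solving the tridiagonal system: σ_0 = 0, σ_1 = 19, σ_2 = 0.
On [-2, -1], with S_0(x) = a_0 + b_0·(x + 2) + c_0·(x + 2)² + d_0·(x + 2)³: c_0 = σ_0/2 = 0, d_0 = (σ_1 - σ_0)/(6h_0) = 19/6, b_0 = Δ_0 - h_0(2σ_0 + σ_1)/6 = -91/6.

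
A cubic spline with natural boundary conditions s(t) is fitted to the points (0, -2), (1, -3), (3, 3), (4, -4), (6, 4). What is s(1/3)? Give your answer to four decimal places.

Put m_i = s'' at the i-th knot. Here h = (1, 2, 1, 2) and Δ = (-1, 3, -7, 4), so the interior equations h_(i-1)·m_(i-1) + 2(h_(i-1)+h_i)·m_i + h_i·m_(i+1) = 6(Δ_i − Δ_(i-1)) read
  1·m_0 + 6·m_1 + 2·m_2 = 6(Δ_1 - Δ_0) = 24
  2·m_1 + 6·m_2 + 1·m_3 = 6(Δ_2 - Δ_1) = -60
  1·m_2 + 6·m_3 + 2·m_4 = 6(Δ_3 - Δ_2) = 66
Natural end conditions: m_0 = m_4 = 0.
Hence m_0 = 0, m_1 = 282/31, m_2 = -474/31, m_3 = 420/31, m_4 = 0.
On [0, 1], s(t) = -2 - 78/31·t + 0·t² + 47/31·t³.
With t = 1/3: s(1/3) = -2329/837.

-2.7826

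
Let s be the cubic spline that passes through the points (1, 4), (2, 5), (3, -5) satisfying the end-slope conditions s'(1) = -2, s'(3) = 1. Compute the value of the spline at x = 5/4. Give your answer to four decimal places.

Put σ_i = s'' at the i-th knot. Here h = (1, 1) and Δ = (1, -10), so the interior equations h_(i-1)·σ_(i-1) + 2(h_(i-1)+h_i)·σ_i + h_i·σ_(i+1) = 6(Δ_i − Δ_(i-1)) read
  1·σ_0 + 4·σ_1 + 1·σ_2 = 6(Δ_1 - Δ_0) = -66
Clamped end conditions give two more equations: 2h_0·σ_0 + h_0·σ_1 = 6(Δ_0 - s'(1)) = 18 and h_1·σ_1 + 2h_1·σ_2 = 6(s'(3) - Δ_1) = 66.
Solving: σ_0 = 27, σ_1 = -36, σ_2 = 51.
On [1, 2], s(x) = 4 - 2·(x - 1) + 27/2·(x - 1)² - 21/2·(x - 1)³.
With (x - 1) = 1/4: s(5/4) = 535/128.

4.1797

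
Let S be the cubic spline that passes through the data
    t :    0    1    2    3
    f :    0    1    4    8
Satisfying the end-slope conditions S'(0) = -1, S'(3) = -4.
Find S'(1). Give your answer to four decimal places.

With M_i denoting the second derivative at x_i, h_i = 1, 1, 1, and Δ_i = (y_(i+1) − y_i)/h_i = 1, 3, 4:
  1·M_0 + 4·M_1 + 1·M_2 = 6(Δ_1 - Δ_0) = 12
  1·M_1 + 4·M_2 + 1·M_3 = 6(Δ_2 - Δ_1) = 6
Clamped end conditions give two more equations: 2h_0·M_0 + h_0·M_1 = 6(Δ_0 - S'(0)) = 12 and h_2·M_2 + 2h_2·M_3 = 6(S'(3) - Δ_2) = -48.
Hence M_0 = 32/5, M_1 = -4/5, M_2 = 44/5, M_3 = -142/5.
On [1, 2], S'(t) = b_1 + 2c_1·(t - 1) + 3d_1·(t - 1)² with b_1 = Δ_1 - h_1(2M_1 + M_2)/6 = 9/5, c_1 = M_1/2 = -2/5, d_1 = (M_2 - M_1)/(6h_1) = 8/5. So S'(1) = 9/5.

1.8000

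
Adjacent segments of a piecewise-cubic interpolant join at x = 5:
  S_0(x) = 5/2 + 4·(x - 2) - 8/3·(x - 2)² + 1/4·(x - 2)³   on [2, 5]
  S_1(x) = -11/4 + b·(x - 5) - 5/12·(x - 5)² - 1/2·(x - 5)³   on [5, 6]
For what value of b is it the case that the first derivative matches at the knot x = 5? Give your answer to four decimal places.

-5.2500

S_0'(x) = 4 - 16/3·(x - 2) + 3/4·(x - 2)², so S_0'(5) = -21/4. On the right, S_1'(5) = b, so b = -21/4.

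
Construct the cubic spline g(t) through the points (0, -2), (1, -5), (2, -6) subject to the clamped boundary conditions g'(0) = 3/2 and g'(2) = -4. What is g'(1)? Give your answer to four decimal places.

-2.3750

Let m_i = g''(x_i). Step sizes h_i = 1, 1; slopes of the chords Δ_i = (y_(i+1) - y_i)/h_i = -3, -1.
  1·m_0 + 4·m_1 + 1·m_2 = 6(Δ_1 - Δ_0) = 12
Clamped end conditions give two more equations: 2h_0·m_0 + h_0·m_1 = 6(Δ_0 - g'(0)) = -27 and h_1·m_1 + 2h_1·m_2 = 6(g'(2) - Δ_1) = -18.
Solving the tridiagonal system: m_0 = -77/4, m_1 = 23/2, m_2 = -59/4.
On [1, 2], g'(t) = b_1 + 2c_1·(t - 1) + 3d_1·(t - 1)² with b_1 = Δ_1 - h_1(2m_1 + m_2)/6 = -19/8, c_1 = m_1/2 = 23/4, d_1 = (m_2 - m_1)/(6h_1) = -35/8. So g'(1) = -19/8.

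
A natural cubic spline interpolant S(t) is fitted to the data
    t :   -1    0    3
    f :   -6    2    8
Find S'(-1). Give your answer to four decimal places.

Write M_i for S''(x_i). With h_i = 1, 3 and divided differences Δ_i = 8, 2, the continuity of S' gives the tridiagonal system
  1·M_0 + 8·M_1 + 3·M_2 = 6(Δ_1 - Δ_0) = -36
Natural end conditions: M_0 = M_2 = 0.
Solving: M_0 = 0, M_1 = -9/2, M_2 = 0.
On [-1, 0], S'(t) = b_0 + 2c_0·(t + 1) + 3d_0·(t + 1)² with b_0 = Δ_0 - h_0(2M_0 + M_1)/6 = 35/4, c_0 = M_0/2 = 0, d_0 = (M_1 - M_0)/(6h_0) = -3/4. So S'(-1) = 35/4.

8.7500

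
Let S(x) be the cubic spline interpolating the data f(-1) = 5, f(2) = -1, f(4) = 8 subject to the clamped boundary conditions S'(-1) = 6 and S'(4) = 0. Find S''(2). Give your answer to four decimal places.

10.2000

With σ_i denoting the second derivative at x_i, h_i = 3, 2, and Δ_i = (y_(i+1) − y_i)/h_i = -2, 9/2:
  3·σ_0 + 10·σ_1 + 2·σ_2 = 6(Δ_1 - Δ_0) = 39
Clamped end conditions give two more equations: 2h_0·σ_0 + h_0·σ_1 = 6(Δ_0 - S'(-1)) = -48 and h_1·σ_1 + 2h_1·σ_2 = 6(S'(4) - Δ_1) = -27.
Solving the tridiagonal system: σ_0 = -131/10, σ_1 = 51/5, σ_2 = -237/20.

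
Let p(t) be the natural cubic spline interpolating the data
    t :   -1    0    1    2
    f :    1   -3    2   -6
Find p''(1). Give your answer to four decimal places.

-24.4000

Write σ_i for p''(x_i). With h_i = 1, 1, 1 and divided differences Δ_i = -4, 5, -8, the continuity of p' gives the tridiagonal system
  1·σ_0 + 4·σ_1 + 1·σ_2 = 6(Δ_1 - Δ_0) = 54
  1·σ_1 + 4·σ_2 + 1·σ_3 = 6(Δ_2 - Δ_1) = -78
Natural end conditions: σ_0 = σ_3 = 0.
Forward elimination and back-substitution give σ_0 = 0, σ_1 = 98/5, σ_2 = -122/5, σ_3 = 0.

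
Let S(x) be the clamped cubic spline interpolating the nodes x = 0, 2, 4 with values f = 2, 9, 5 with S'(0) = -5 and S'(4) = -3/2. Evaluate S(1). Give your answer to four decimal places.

Write M_i for S''(x_i). With h_i = 2, 2 and divided differences Δ_i = 7/2, -2, the continuity of S' gives the tridiagonal system
  2·M_0 + 8·M_1 + 2·M_2 = 6(Δ_1 - Δ_0) = -33
Clamped end conditions give two more equations: 2h_0·M_0 + h_0·M_1 = 6(Δ_0 - S'(0)) = 51 and h_1·M_1 + 2h_1·M_2 = 6(S'(4) - Δ_1) = 3.
Solving the tridiagonal system: M_0 = 71/4, M_1 = -10, M_2 = 23/4.
On [0, 2], S(x) = 2 - 5·x + 71/8·x² - 37/16·x³.
With x = 1: S(1) = 57/16.

3.5625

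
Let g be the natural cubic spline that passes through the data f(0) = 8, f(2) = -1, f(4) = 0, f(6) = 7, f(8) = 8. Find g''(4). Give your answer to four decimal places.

2.1429

Let σ_i = g''(x_i). Step sizes h_i = 2, 2, 2, 2; slopes of the chords Δ_i = (y_(i+1) - y_i)/h_i = -9/2, 1/2, 7/2, 1/2.
  2·σ_0 + 8·σ_1 + 2·σ_2 = 6(Δ_1 - Δ_0) = 30
  2·σ_1 + 8·σ_2 + 2·σ_3 = 6(Δ_2 - Δ_1) = 18
  2·σ_2 + 8·σ_3 + 2·σ_4 = 6(Δ_3 - Δ_2) = -18
Natural end conditions: σ_0 = σ_4 = 0.
Solving: σ_0 = 0, σ_1 = 45/14, σ_2 = 15/7, σ_3 = -39/14, σ_4 = 0.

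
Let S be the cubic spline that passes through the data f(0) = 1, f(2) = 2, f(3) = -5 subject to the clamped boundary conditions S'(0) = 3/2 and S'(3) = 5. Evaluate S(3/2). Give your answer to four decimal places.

Write σ_i for S''(x_i). With h_i = 2, 1 and divided differences Δ_i = 1/2, -7, the continuity of S' gives the tridiagonal system
  2·σ_0 + 6·σ_1 + 1·σ_2 = 6(Δ_1 - Δ_0) = -45
Clamped end conditions give two more equations: 2h_0·σ_0 + h_0·σ_1 = 6(Δ_0 - S'(0)) = -6 and h_1·σ_1 + 2h_1·σ_2 = 6(S'(3) - Δ_1) = 72.
Solving: σ_0 = 43/6, σ_1 = -52/3, σ_2 = 134/3.
On [0, 2], S(x) = 1 + 3/2·x + 43/12·x² - 49/24·x³.
With x = 3/2: S(3/2) = 283/64.

4.4219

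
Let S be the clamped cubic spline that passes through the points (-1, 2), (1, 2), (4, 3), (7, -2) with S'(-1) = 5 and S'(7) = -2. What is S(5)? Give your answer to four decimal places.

2.0663

Put m_i = S'' at the i-th knot. Here h = (2, 3, 3) and Δ = (0, 1/3, -5/3), so the interior equations h_(i-1)·m_(i-1) + 2(h_(i-1)+h_i)·m_i + h_i·m_(i+1) = 6(Δ_i − Δ_(i-1)) read
  2·m_0 + 10·m_1 + 3·m_2 = 6(Δ_1 - Δ_0) = 2
  3·m_1 + 12·m_2 + 3·m_3 = 6(Δ_2 - Δ_1) = -12
Clamped end conditions give two more equations: 2h_0·m_0 + h_0·m_1 = 6(Δ_0 - S'(-1)) = -30 and h_2·m_2 + 2h_2·m_3 = 6(S'(7) - Δ_2) = -2.
Forward elimination and back-substitution give m_0 = -166/19, m_1 = 47/19, m_2 = -100/57, m_3 = 31/57.
On [4, 7], S(x) = 3 - 7/38·(x - 4) - 50/57·(x - 4)² + 131/1026·(x - 4)³.
With (x - 4) = 1: S(5) = 1060/513.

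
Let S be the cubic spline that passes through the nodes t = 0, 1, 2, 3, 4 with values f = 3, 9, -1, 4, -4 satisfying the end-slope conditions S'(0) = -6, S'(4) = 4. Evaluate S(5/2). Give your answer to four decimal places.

Put m_i = S'' at the i-th knot. Here h = (1, 1, 1, 1) and Δ = (6, -10, 5, -8), so the interior equations h_(i-1)·m_(i-1) + 2(h_(i-1)+h_i)·m_i + h_i·m_(i+1) = 6(Δ_i − Δ_(i-1)) read
  1·m_0 + 4·m_1 + 1·m_2 = 6(Δ_1 - Δ_0) = -96
  1·m_1 + 4·m_2 + 1·m_3 = 6(Δ_2 - Δ_1) = 90
  1·m_2 + 4·m_3 + 1·m_4 = 6(Δ_3 - Δ_2) = -78
Clamped end conditions give two more equations: 2h_0·m_0 + h_0·m_1 = 6(Δ_0 - S'(0)) = 72 and h_3·m_3 + 2h_3·m_4 = 6(S'(4) - Δ_3) = 72.
Hence m_0 = 1723/28, m_1 = -715/14, m_2 = 187/4, m_3 = -643/14, m_4 = 1651/28.
On [2, 3], S(t) = -1 - 41/14·(t - 2) + 187/8·(t - 2)² - 865/56·(t - 2)³.
With (t - 2) = 1/2: S(5/2) = 649/448.

1.4487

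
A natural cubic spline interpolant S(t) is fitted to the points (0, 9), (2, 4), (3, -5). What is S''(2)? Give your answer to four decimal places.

Write M_i for S''(x_i). With h_i = 2, 1 and divided differences Δ_i = -5/2, -9, the continuity of S' gives the tridiagonal system
  2·M_0 + 6·M_1 + 1·M_2 = 6(Δ_1 - Δ_0) = -39
Natural end conditions: M_0 = M_2 = 0.
Solving: M_0 = 0, M_1 = -13/2, M_2 = 0.

-6.5000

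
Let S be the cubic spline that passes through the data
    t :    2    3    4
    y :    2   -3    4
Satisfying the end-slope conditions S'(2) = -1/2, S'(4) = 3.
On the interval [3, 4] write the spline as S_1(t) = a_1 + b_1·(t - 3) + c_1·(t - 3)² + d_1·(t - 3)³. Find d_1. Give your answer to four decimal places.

With m_i denoting the second derivative at x_i, h_i = 1, 1, and Δ_i = (y_(i+1) − y_i)/h_i = -5, 7:
  1·m_0 + 4·m_1 + 1·m_2 = 6(Δ_1 - Δ_0) = 72
Clamped end conditions give two more equations: 2h_0·m_0 + h_0·m_1 = 6(Δ_0 - S'(2)) = -27 and h_1·m_1 + 2h_1·m_2 = 6(S'(4) - Δ_1) = -24.
Hence m_0 = -119/4, m_1 = 65/2, m_2 = -113/4.
On [3, 4], with S_1(t) = a_1 + b_1·(t - 3) + c_1·(t - 3)² + d_1·(t - 3)³: c_1 = m_1/2 = 65/4, d_1 = (m_2 - m_1)/(6h_1) = -81/8, b_1 = Δ_1 - h_1(2m_1 + m_2)/6 = 7/8.

-10.1250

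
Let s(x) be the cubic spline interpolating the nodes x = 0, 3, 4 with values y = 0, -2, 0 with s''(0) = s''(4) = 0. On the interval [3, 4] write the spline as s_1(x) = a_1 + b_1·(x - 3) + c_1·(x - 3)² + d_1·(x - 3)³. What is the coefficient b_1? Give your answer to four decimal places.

Let M_i = s''(x_i). Step sizes h_i = 3, 1; slopes of the chords Δ_i = (y_(i+1) - y_i)/h_i = -2/3, 2.
  3·M_0 + 8·M_1 + 1·M_2 = 6(Δ_1 - Δ_0) = 16
Natural end conditions: M_0 = M_2 = 0.
Hence M_0 = 0, M_1 = 2, M_2 = 0.
On [3, 4], with s_1(x) = a_1 + b_1·(x - 3) + c_1·(x - 3)² + d_1·(x - 3)³: c_1 = M_1/2 = 1, d_1 = (M_2 - M_1)/(6h_1) = -1/3, b_1 = Δ_1 - h_1(2M_1 + M_2)/6 = 4/3.

1.3333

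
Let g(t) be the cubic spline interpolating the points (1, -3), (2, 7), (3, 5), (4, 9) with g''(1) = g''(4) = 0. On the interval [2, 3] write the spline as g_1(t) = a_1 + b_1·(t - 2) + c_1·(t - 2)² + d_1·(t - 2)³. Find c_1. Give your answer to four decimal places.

With σ_i denoting the second derivative at x_i, h_i = 1, 1, 1, and Δ_i = (y_(i+1) − y_i)/h_i = 10, -2, 4:
  1·σ_0 + 4·σ_1 + 1·σ_2 = 6(Δ_1 - Δ_0) = -72
  1·σ_1 + 4·σ_2 + 1·σ_3 = 6(Δ_2 - Δ_1) = 36
Natural end conditions: σ_0 = σ_3 = 0.
Hence σ_0 = 0, σ_1 = -108/5, σ_2 = 72/5, σ_3 = 0.
On [2, 3], with g_1(t) = a_1 + b_1·(t - 2) + c_1·(t - 2)² + d_1·(t - 2)³: c_1 = σ_1/2 = -54/5, d_1 = (σ_2 - σ_1)/(6h_1) = 6, b_1 = Δ_1 - h_1(2σ_1 + σ_2)/6 = 14/5.

-10.8000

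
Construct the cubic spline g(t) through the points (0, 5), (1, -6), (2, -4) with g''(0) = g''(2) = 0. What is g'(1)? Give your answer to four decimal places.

With m_i denoting the second derivative at x_i, h_i = 1, 1, and Δ_i = (y_(i+1) − y_i)/h_i = -11, 2:
  1·m_0 + 4·m_1 + 1·m_2 = 6(Δ_1 - Δ_0) = 78
Natural end conditions: m_0 = m_2 = 0.
Solving: m_0 = 0, m_1 = 39/2, m_2 = 0.
On [1, 2], g'(t) = b_1 + 2c_1·(t - 1) + 3d_1·(t - 1)² with b_1 = Δ_1 - h_1(2m_1 + m_2)/6 = -9/2, c_1 = m_1/2 = 39/4, d_1 = (m_2 - m_1)/(6h_1) = -13/4. So g'(1) = -9/2.

-4.5000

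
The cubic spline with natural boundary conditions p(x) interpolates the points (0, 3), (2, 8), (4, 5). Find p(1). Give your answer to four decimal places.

6.2500

Put m_i = p'' at the i-th knot. Here h = (2, 2) and Δ = (5/2, -3/2), so the interior equations h_(i-1)·m_(i-1) + 2(h_(i-1)+h_i)·m_i + h_i·m_(i+1) = 6(Δ_i − Δ_(i-1)) read
  2·m_0 + 8·m_1 + 2·m_2 = 6(Δ_1 - Δ_0) = -24
Natural end conditions: m_0 = m_2 = 0.
Solving the tridiagonal system: m_0 = 0, m_1 = -3, m_2 = 0.
On [0, 2], p(x) = 3 + 7/2·x + 0·x² - 1/4·x³.
With x = 1: p(1) = 25/4.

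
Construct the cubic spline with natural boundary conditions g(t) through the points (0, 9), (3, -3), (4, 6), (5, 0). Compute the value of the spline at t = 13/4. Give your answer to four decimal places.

-0.4536

With M_i denoting the second derivative at x_i, h_i = 3, 1, 1, and Δ_i = (y_(i+1) − y_i)/h_i = -4, 9, -6:
  3·M_0 + 8·M_1 + 1·M_2 = 6(Δ_1 - Δ_0) = 78
  1·M_1 + 4·M_2 + 1·M_3 = 6(Δ_2 - Δ_1) = -90
Natural end conditions: M_0 = M_3 = 0.
Solving: M_0 = 0, M_1 = 402/31, M_2 = -798/31, M_3 = 0.
On [3, 4], g(t) = -3 + 278/31·(t - 3) + 201/31·(t - 3)² - 200/31·(t - 3)³.
With (t - 3) = 1/4: g(13/4) = -225/496.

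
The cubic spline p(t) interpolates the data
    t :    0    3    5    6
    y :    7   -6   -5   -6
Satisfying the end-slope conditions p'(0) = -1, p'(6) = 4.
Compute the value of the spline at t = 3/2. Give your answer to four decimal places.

0.6480

Put M_i = p'' at the i-th knot. Here h = (3, 2, 1) and Δ = (-13/3, 1/2, -1), so the interior equations h_(i-1)·M_(i-1) + 2(h_(i-1)+h_i)·M_i + h_i·M_(i+1) = 6(Δ_i − Δ_(i-1)) read
  3·M_0 + 10·M_1 + 2·M_2 = 6(Δ_1 - Δ_0) = 29
  2·M_1 + 6·M_2 + 1·M_3 = 6(Δ_2 - Δ_1) = -9
Clamped end conditions give two more equations: 2h_0·M_0 + h_0·M_1 = 6(Δ_0 - p'(0)) = -20 and h_2·M_2 + 2h_2·M_3 = 6(p'(6) - Δ_2) = 30.
Solving: M_0 = -365/57, M_1 = 350/57, M_2 = -376/57, M_3 = 1043/57.
On [0, 3], p(t) = 7 - 1·t - 365/114·t² + 715/1026·t³.
With t = 3/2: p(3/2) = 197/304.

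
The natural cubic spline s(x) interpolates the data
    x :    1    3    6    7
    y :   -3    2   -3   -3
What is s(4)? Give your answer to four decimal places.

With M_i denoting the second derivative at x_i, h_i = 2, 3, 1, and Δ_i = (y_(i+1) − y_i)/h_i = 5/2, -5/3, 0:
  2·M_0 + 10·M_1 + 3·M_2 = 6(Δ_1 - Δ_0) = -25
  3·M_1 + 8·M_2 + 1·M_3 = 6(Δ_2 - Δ_1) = 10
Natural end conditions: M_0 = M_3 = 0.
Solving the tridiagonal system: M_0 = 0, M_1 = -230/71, M_2 = 175/71, M_3 = 0.
On [3, 6], s(x) = 2 + 145/426·(x - 3) - 115/71·(x - 3)² + 45/142·(x - 3)³.
With (x - 3) = 1: s(4) = 221/213.

1.0376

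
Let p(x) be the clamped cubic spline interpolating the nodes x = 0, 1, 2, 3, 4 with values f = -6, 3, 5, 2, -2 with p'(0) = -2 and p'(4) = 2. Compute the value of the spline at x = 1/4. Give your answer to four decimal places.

-5.3052

Write M_i for p''(x_i). With h_i = 1, 1, 1, 1 and divided differences Δ_i = 9, 2, -3, -4, the continuity of p' gives the tridiagonal system
  1·M_0 + 4·M_1 + 1·M_2 = 6(Δ_1 - Δ_0) = -42
  1·M_1 + 4·M_2 + 1·M_3 = 6(Δ_2 - Δ_1) = -30
  1·M_2 + 4·M_3 + 1·M_4 = 6(Δ_3 - Δ_2) = -6
Clamped end conditions give two more equations: 2h_0·M_0 + h_0·M_1 = 6(Δ_0 - p'(0)) = 66 and h_3·M_3 + 2h_3·M_4 = 6(p'(4) - Δ_3) = 36.
Forward elimination and back-substitution give M_0 = 611/14, M_1 = -149/7, M_2 = -1/2, M_3 = -47/7, M_4 = 299/14.
On [0, 1], p(x) = -6 - 2·x + 611/28·x² - 303/28·x³.
With x = 1/4: p(1/4) = -9507/1792.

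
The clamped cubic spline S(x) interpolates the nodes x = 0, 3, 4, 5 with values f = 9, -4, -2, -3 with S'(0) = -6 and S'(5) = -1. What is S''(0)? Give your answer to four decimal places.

-1.4023

Write σ_i for S''(x_i). With h_i = 3, 1, 1 and divided differences Δ_i = -13/3, 2, -1, the continuity of S' gives the tridiagonal system
  3·σ_0 + 8·σ_1 + 1·σ_2 = 6(Δ_1 - Δ_0) = 38
  1·σ_1 + 4·σ_2 + 1·σ_3 = 6(Δ_2 - Δ_1) = -18
Clamped end conditions give two more equations: 2h_0·σ_0 + h_0·σ_1 = 6(Δ_0 - S'(0)) = 10 and h_2·σ_2 + 2h_2·σ_3 = 6(S'(5) - Δ_2) = 0.
Solving the tridiagonal system: σ_0 = -122/87, σ_1 = 178/29, σ_2 = -200/29, σ_3 = 100/29.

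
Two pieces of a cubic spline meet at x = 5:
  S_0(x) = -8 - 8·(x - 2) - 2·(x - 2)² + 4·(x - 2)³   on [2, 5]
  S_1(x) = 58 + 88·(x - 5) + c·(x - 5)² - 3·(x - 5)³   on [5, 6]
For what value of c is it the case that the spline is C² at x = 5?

S_0''(x) = -4 + 24·(x - 2), so S_0''(5) = 68. On the right, S_1''(5) = 2c, so c = 34.

34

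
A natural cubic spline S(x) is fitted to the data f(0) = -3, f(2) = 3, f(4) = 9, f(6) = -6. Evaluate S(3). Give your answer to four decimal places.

Write σ_i for S''(x_i). With h_i = 2, 2, 2 and divided differences Δ_i = 3, 3, -15/2, the continuity of S' gives the tridiagonal system
  2·σ_0 + 8·σ_1 + 2·σ_2 = 6(Δ_1 - Δ_0) = 0
  2·σ_1 + 8·σ_2 + 2·σ_3 = 6(Δ_2 - Δ_1) = -63
Natural end conditions: σ_0 = σ_3 = 0.
Hence σ_0 = 0, σ_1 = 21/10, σ_2 = -42/5, σ_3 = 0.
On [2, 4], S(x) = 3 + 22/5·(x - 2) + 21/20·(x - 2)² - 7/8·(x - 2)³.
With (x - 2) = 1: S(3) = 303/40.

7.5750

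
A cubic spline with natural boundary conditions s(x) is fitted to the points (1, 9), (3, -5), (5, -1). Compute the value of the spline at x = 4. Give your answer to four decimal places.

Let m_i = s''(x_i). Step sizes h_i = 2, 2; slopes of the chords Δ_i = (y_(i+1) - y_i)/h_i = -7, 2.
  2·m_0 + 8·m_1 + 2·m_2 = 6(Δ_1 - Δ_0) = 54
Natural end conditions: m_0 = m_2 = 0.
Hence m_0 = 0, m_1 = 27/4, m_2 = 0.
On [3, 5], s(x) = -5 - 5/2·(x - 3) + 27/8·(x - 3)² - 9/16·(x - 3)³.
With (x - 3) = 1: s(4) = -75/16.

-4.6875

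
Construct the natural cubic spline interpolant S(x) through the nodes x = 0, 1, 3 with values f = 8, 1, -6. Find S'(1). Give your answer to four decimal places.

Let m_i = S''(x_i). Step sizes h_i = 1, 2; slopes of the chords Δ_i = (y_(i+1) - y_i)/h_i = -7, -7/2.
  1·m_0 + 6·m_1 + 2·m_2 = 6(Δ_1 - Δ_0) = 21
Natural end conditions: m_0 = m_2 = 0.
Solving: m_0 = 0, m_1 = 7/2, m_2 = 0.
On [1, 3], S'(x) = b_1 + 2c_1·(x - 1) + 3d_1·(x - 1)² with b_1 = Δ_1 - h_1(2m_1 + m_2)/6 = -35/6, c_1 = m_1/2 = 7/4, d_1 = (m_2 - m_1)/(6h_1) = -7/24. So S'(1) = -35/6.

-5.8333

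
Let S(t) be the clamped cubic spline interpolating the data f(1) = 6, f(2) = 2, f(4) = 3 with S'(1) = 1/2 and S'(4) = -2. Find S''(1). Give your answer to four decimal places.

Put M_i = S'' at the i-th knot. Here h = (1, 2) and Δ = (-4, 1/2), so the interior equations h_(i-1)·M_(i-1) + 2(h_(i-1)+h_i)·M_i + h_i·M_(i+1) = 6(Δ_i − Δ_(i-1)) read
  1·M_0 + 6·M_1 + 2·M_2 = 6(Δ_1 - Δ_0) = 27
Clamped end conditions give two more equations: 2h_0·M_0 + h_0·M_1 = 6(Δ_0 - S'(1)) = -27 and h_1·M_1 + 2h_1·M_2 = 6(S'(4) - Δ_1) = -15.
Forward elimination and back-substitution give M_0 = -113/6, M_1 = 32/3, M_2 = -109/12.

-18.8333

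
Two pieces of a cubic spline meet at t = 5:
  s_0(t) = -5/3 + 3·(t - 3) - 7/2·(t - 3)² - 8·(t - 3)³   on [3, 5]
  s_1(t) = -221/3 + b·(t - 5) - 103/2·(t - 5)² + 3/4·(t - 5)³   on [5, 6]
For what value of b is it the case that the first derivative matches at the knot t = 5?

-107

s_0'(t) = 3 - 7·(t - 3) - 24·(t - 3)², so s_0'(5) = -107. On the right, s_1'(5) = b, so b = -107.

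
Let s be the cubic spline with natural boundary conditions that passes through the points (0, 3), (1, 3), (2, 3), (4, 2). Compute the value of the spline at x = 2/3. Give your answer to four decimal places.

Let m_i = s''(x_i). Step sizes h_i = 1, 1, 2; slopes of the chords Δ_i = (y_(i+1) - y_i)/h_i = 0, 0, -1/2.
  1·m_0 + 4·m_1 + 1·m_2 = 6(Δ_1 - Δ_0) = 0
  1·m_1 + 6·m_2 + 2·m_3 = 6(Δ_2 - Δ_1) = -3
Natural end conditions: m_0 = m_3 = 0.
Solving: m_0 = 0, m_1 = 3/23, m_2 = -12/23, m_3 = 0.
On [0, 1], s(x) = 3 - 1/46·x + 0·x² + 1/46·x³.
With x = 2/3: s(2/3) = 1858/621.

2.9919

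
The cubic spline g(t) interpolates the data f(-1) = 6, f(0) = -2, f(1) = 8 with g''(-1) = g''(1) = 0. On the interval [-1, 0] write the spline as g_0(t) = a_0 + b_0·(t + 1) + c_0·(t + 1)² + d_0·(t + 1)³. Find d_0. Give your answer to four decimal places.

With m_i denoting the second derivative at x_i, h_i = 1, 1, and Δ_i = (y_(i+1) − y_i)/h_i = -8, 10:
  1·m_0 + 4·m_1 + 1·m_2 = 6(Δ_1 - Δ_0) = 108
Natural end conditions: m_0 = m_2 = 0.
Hence m_0 = 0, m_1 = 27, m_2 = 0.
On [-1, 0], with g_0(t) = a_0 + b_0·(t + 1) + c_0·(t + 1)² + d_0·(t + 1)³: c_0 = m_0/2 = 0, d_0 = (m_1 - m_0)/(6h_0) = 9/2, b_0 = Δ_0 - h_0(2m_0 + m_1)/6 = -25/2.

4.5000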